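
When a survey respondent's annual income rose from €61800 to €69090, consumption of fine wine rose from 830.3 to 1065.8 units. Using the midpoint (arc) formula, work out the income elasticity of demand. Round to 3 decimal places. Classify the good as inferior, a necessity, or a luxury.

2.230 (luxury)

ΔQ = 1065.8 − 830.3 = 235.5; midpoint Q̄ = (830.3 + 1065.8)/2 = 948.05.
ΔI = 69090 − 61800 = 7290; midpoint Ī = (61800 + 69090)/2 = 65445.
η = (ΔQ/Q̄) ÷ (ΔI/Ī) = (235.5/948.05) ÷ (7290/65445) = 2.230.
η > 1 ⇒ luxury.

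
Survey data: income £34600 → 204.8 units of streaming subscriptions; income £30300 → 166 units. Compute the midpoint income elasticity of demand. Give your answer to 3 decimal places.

ΔQ = 166 − 204.8 = -38.8; midpoint Q̄ = (204.8 + 166)/2 = 185.4.
ΔI = 30300 − 34600 = -4300; midpoint Ī = (34600 + 30300)/2 = 32450.
η = (ΔQ/Q̄) ÷ (ΔI/Ī) = (-38.8/185.4) ÷ (-4300/32450) = 1.579.

1.579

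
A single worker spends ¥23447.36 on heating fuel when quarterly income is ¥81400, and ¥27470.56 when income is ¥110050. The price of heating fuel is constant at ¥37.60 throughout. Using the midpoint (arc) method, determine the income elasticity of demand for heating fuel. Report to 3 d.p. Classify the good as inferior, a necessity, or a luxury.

With a constant price, Q₁ = 23447.36/37.60 = 623.600 and Q₂ = 27470.56/37.60 = 730.600 (equivalently, work directly with expenditure since P cancels).
Midpoint %ΔQ = (27470.56 − 23447.36)/25458.96 = 0.15803; midpoint %ΔI = (110050 − 81400)/95725 = 0.29929.
η = 0.15803 / 0.29929 = 0.528.
0 < η < 1 ⇒ necessity.

0.528 (necessity)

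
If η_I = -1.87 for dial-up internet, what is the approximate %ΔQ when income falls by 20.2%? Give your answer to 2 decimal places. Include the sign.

%ΔQ ≈ η × %ΔI = -1.87 × (-20.2%) = 37.77%.

37.77%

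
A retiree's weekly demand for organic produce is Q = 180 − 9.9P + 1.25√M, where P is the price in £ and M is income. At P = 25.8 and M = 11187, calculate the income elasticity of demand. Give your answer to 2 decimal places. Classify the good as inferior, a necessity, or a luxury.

1.16 (luxury)

At P = 25.8, M = 11187: Q = 56.791.
Holding P constant, ∂Q/∂M = 1.25/(2√M) = 0.00590913.
η_M = (∂Q/∂M)·(M/Q) = 0.00590913 × (11187/56.791) = 1.16.
Since η > 1, this is a luxury.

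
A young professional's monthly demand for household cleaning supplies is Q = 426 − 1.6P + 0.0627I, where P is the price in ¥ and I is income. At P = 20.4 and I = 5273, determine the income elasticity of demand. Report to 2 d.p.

0.46

At P = 20.4, I = 5273: Q = 723.977.
Holding P constant, ∂Q/∂I = 0.0627.
η_I = (∂Q/∂I)·(I/Q) = 0.0627 × (5273/723.977) = 0.46.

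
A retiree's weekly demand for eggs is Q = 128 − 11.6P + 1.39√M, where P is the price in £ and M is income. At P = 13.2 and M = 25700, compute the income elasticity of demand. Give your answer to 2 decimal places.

0.56

At P = 13.2, M = 25700: Q = 197.714.
Holding P constant, ∂Q/∂M = 1.39/(2√M) = 0.00433529.
η_M = (∂Q/∂M)·(M/Q) = 0.00433529 × (25700/197.714) = 0.56.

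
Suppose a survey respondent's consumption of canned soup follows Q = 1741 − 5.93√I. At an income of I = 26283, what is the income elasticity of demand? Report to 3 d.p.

At I = 26283: Q = 779.626.
dQ/dI = -5.93/(2√I) = -0.0182889 at this income.
η = (dQ/dI)·(I/Q) = -0.0182889 × (26283/779.626) = -0.617.

-0.617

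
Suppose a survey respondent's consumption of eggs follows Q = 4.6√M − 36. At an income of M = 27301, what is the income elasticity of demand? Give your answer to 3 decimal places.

0.525

At M = 27301: Q = 724.059.
dQ/dM = 4.6/(2√M) = 0.01392 at this income.
η = (dQ/dM)·(M/Q) = 0.01392 × (27301/724.059) = 0.525.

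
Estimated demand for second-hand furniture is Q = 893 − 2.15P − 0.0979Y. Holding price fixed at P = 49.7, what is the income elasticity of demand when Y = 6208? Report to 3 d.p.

-3.407

At P = 49.7, Y = 6208: Q = 178.382.
Holding P constant, ∂Q/∂Y = −0.0979.
η_Y = (∂Q/∂Y)·(Y/Q) = -0.0979 × (6208/178.382) = -3.407.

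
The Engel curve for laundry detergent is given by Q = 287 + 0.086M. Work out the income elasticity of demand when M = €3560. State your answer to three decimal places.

0.516

At M = 3560: Q = 593.160.
dQ/dM = 0.086.
η = (dQ/dM)·(M/Q) = 0.086 × (3560/593.160) = 0.516.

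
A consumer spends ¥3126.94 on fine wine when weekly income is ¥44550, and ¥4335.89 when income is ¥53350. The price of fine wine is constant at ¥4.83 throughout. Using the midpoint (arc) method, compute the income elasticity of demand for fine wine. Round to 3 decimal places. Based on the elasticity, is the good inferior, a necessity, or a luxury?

With a constant price, Q₁ = 3126.94/4.83 = 647.400 and Q₂ = 4335.89/4.83 = 897.700 (equivalently, work directly with expenditure since P cancels).
Midpoint %ΔQ = (4335.89 − 3126.94)/3731.42 = 0.32399; midpoint %ΔI = (53350 − 44550)/48950 = 0.17978.
η = 0.32399 / 0.17978 = 1.802.
η > 1 ⇒ luxury.

1.802 (luxury)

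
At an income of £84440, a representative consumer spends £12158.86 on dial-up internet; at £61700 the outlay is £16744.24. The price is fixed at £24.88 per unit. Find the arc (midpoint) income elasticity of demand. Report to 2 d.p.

-1.02

With a constant price, Q₁ = 12158.86/24.88 = 488.700 and Q₂ = 16744.24/24.88 = 673.000 (equivalently, work directly with expenditure since P cancels).
Midpoint %ΔQ = (16744.24 − 12158.86)/14451.55 = 0.31729; midpoint %ΔI = (61700 − 84440)/73070 = -0.31121.
η = 0.31729 / -0.31121 = -1.02.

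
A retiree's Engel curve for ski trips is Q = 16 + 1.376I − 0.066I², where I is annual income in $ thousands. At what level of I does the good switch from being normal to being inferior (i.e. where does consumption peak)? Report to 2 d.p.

10.42

dQ/dI = 1.376 − 0.132I.
The good is inferior where dQ/dI < 0. Setting dQ/dI = 0 gives I = 1.376 / 0.132 = 10.42.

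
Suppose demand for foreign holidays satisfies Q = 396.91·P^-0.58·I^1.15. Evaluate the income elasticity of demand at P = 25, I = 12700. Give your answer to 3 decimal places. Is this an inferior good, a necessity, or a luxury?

1.150 (luxury)

For a multiplicative demand Q = A·P^α·I^β, the income elasticity is β everywhere.
Here β = 1.15, so η = 1.150.
Since η > 1, this is a luxury.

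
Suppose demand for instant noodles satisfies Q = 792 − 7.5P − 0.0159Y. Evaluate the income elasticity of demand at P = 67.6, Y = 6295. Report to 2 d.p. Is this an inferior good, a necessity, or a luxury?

-0.54 (inferior good)

At P = 67.6, Y = 6295: Q = 184.910.
Holding P constant, ∂Q/∂Y = −0.0159.
η_Y = (∂Q/∂Y)·(Y/Q) = -0.0159 × (6295/184.910) = -0.54.
Since η < 0, this is an inferior good.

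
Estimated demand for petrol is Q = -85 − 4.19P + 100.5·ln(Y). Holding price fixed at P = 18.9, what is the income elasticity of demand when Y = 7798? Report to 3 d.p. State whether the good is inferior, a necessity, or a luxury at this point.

At P = 18.9, Y = 7798: Q = 736.452.
Holding P constant, ∂Q/∂Y = 100.5/Y = 0.0128879.
η_Y = (∂Q/∂Y)·(Y/Q) = 0.0128879 × (7798/736.452) = 0.136.
Since 0 < η < 1, this is a necessity.

0.136 (necessity)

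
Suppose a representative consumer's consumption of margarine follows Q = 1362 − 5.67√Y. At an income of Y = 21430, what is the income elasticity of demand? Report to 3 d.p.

-0.780

At Y = 21430: Q = 531.969.
dQ/dY = -5.67/(2√Y) = -0.0193661 at this income.
η = (dQ/dY)·(Y/Q) = -0.0193661 × (21430/531.969) = -0.780.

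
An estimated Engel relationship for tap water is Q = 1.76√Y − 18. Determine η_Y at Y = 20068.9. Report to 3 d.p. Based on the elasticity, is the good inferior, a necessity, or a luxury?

0.539 (necessity)

At Y = 20068.9: Q = 231.330.
dQ/dY = 1.76/(2√Y) = 0.00621185 at this income.
η = (dQ/dY)·(Y/Q) = 0.00621185 × (20068.9/231.330) = 0.539.
Since 0 < η < 1, the good is a necessity.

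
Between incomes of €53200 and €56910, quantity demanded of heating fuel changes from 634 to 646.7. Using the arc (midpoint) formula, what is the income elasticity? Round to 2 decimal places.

ΔQ = 646.7 − 634 = 12.7; midpoint Q̄ = (634 + 646.7)/2 = 640.35.
ΔI = 56910 − 53200 = 3710; midpoint Ī = (53200 + 56910)/2 = 55055.
η = (ΔQ/Q̄) ÷ (ΔI/Ī) = (12.7/640.35) ÷ (3710/55055) = 0.29.

0.29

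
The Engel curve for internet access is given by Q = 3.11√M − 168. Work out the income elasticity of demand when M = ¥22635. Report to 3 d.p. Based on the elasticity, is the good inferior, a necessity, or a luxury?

At M = 22635: Q = 299.897.
dQ/dM = 3.11/(2√M) = 0.0103357 at this income.
η = (dQ/dM)·(M/Q) = 0.0103357 × (22635/299.897) = 0.780.
Since 0 < η < 1, the good is a necessity.

0.780 (necessity)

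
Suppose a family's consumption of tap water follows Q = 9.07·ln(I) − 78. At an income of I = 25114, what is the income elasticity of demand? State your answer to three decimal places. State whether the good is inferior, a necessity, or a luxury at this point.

At I = 25114: Q = 13.890.
dQ/dI = 9.07/I = 0.000361153 at this income.
η = (dQ/dI)·(I/Q) = 0.000361153 × (25114/13.890) = 0.653.
Since 0 < η < 1, the good is a necessity.

0.653 (necessity)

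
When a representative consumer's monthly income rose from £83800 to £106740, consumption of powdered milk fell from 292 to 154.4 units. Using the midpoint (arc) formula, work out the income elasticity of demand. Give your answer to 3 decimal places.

ΔQ = 154.4 − 292 = -137.6; midpoint Q̄ = (292 + 154.4)/2 = 223.2.
ΔI = 106740 − 83800 = 22940; midpoint Ī = (83800 + 106740)/2 = 95270.
η = (ΔQ/Q̄) ÷ (ΔI/Ī) = (-137.6/223.2) ÷ (22940/95270) = -2.560.

-2.560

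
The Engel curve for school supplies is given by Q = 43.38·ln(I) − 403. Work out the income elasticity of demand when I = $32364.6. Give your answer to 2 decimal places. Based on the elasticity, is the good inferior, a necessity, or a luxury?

At I = 32364.6: Q = 47.494.
dQ/dI = 43.38/I = 0.00134035 at this income.
η = (dQ/dI)·(I/Q) = 0.00134035 × (32364.6/47.494) = 0.91.
Since 0 < η < 1, the good is a necessity.

0.91 (necessity)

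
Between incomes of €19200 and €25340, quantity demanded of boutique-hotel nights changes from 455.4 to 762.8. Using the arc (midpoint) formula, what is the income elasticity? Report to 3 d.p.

1.830

ΔQ = 762.8 − 455.4 = 307.4; midpoint Q̄ = (455.4 + 762.8)/2 = 609.1.
ΔI = 25340 − 19200 = 6140; midpoint Ī = (19200 + 25340)/2 = 22270.
η = (ΔQ/Q̄) ÷ (ΔI/Ī) = (307.4/609.1) ÷ (6140/22270) = 1.830.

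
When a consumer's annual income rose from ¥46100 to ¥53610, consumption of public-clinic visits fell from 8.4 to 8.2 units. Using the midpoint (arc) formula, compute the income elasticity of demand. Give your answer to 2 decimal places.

-0.16

ΔQ = 8.2 − 8.4 = -0.2; midpoint Q̄ = (8.4 + 8.2)/2 = 8.3.
ΔI = 53610 − 46100 = 7510; midpoint Ī = (46100 + 53610)/2 = 49855.
η = (ΔQ/Q̄) ÷ (ΔI/Ī) = (-0.2/8.3) ÷ (7510/49855) = -0.16.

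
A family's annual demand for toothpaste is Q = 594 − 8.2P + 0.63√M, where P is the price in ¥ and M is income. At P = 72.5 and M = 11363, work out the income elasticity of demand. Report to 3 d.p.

0.504

At P = 72.5, M = 11363: Q = 66.656.
Holding P constant, ∂Q/∂M = 0.63/(2√M) = 0.00295504.
η_M = (∂Q/∂M)·(M/Q) = 0.00295504 × (11363/66.656) = 0.504.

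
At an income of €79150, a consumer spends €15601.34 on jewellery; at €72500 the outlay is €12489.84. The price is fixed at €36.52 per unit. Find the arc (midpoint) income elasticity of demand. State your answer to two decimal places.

2.53

With a constant price, Q₁ = 15601.34/36.52 = 427.200 and Q₂ = 12489.84/36.52 = 342.000 (equivalently, work directly with expenditure since P cancels).
Midpoint %ΔQ = (12489.84 − 15601.34)/14045.59 = -0.22153; midpoint %ΔI = (72500 − 79150)/75825 = -0.08770.
η = -0.22153 / -0.08770 = 2.53.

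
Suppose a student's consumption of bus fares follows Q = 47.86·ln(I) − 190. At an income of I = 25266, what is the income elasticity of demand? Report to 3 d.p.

0.162

At I = 25266: Q = 295.167.
dQ/dI = 47.86/I = 0.00189425 at this income.
η = (dQ/dI)·(I/Q) = 0.00189425 × (25266/295.167) = 0.162.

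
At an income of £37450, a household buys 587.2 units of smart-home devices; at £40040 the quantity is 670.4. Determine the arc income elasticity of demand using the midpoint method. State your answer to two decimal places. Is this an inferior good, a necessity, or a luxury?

ΔQ = 670.4 − 587.2 = 83.2; midpoint Q̄ = (587.2 + 670.4)/2 = 628.8.
ΔI = 40040 − 37450 = 2590; midpoint Ī = (37450 + 40040)/2 = 38745.
η = (ΔQ/Q̄) ÷ (ΔI/Ī) = (83.2/628.8) ÷ (2590/38745) = 1.98.
η > 1 ⇒ luxury.

1.98 (luxury)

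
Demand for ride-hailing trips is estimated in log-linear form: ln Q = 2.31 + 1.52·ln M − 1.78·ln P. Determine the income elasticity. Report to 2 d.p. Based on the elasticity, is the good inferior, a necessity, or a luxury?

1.52 (luxury)

In a log-linear demand, the coefficient on ln M is the income elasticity.
So η = 1.52.
η > 1 ⇒ luxury.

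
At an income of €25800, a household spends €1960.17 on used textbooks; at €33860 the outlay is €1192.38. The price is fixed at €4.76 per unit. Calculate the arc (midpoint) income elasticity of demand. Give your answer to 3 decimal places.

-1.803

With a constant price, Q₁ = 1960.17/4.76 = 411.800 and Q₂ = 1192.38/4.76 = 250.500 (equivalently, work directly with expenditure since P cancels).
Midpoint %ΔQ = (1192.38 − 1960.17)/1576.28 = -0.48709; midpoint %ΔI = (33860 − 25800)/29830 = 0.27020.
η = -0.48709 / 0.27020 = -1.803.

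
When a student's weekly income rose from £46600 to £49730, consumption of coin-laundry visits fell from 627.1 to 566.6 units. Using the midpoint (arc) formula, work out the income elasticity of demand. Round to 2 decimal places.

-1.56

ΔQ = 566.6 − 627.1 = -60.5; midpoint Q̄ = (627.1 + 566.6)/2 = 596.85.
ΔI = 49730 − 46600 = 3130; midpoint Ī = (46600 + 49730)/2 = 48165.
η = (ΔQ/Q̄) ÷ (ΔI/Ī) = (-60.5/596.85) ÷ (3130/48165) = -1.56.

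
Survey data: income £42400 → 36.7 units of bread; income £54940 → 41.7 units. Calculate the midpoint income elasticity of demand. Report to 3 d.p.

ΔQ = 41.7 − 36.7 = 5; midpoint Q̄ = (36.7 + 41.7)/2 = 39.2.
ΔI = 54940 − 42400 = 12540; midpoint Ī = (42400 + 54940)/2 = 48670.
η = (ΔQ/Q̄) ÷ (ΔI/Ī) = (5/39.2) ÷ (12540/48670) = 0.495.

0.495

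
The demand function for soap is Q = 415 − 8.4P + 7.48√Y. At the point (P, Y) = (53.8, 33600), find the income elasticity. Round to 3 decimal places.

At P = 53.8, Y = 33600: Q = 1334.187.
Holding P constant, ∂Q/∂Y = 7.48/(2√Y) = 0.0204034.
η_Y = (∂Q/∂Y)·(Y/Q) = 0.0204034 × (33600/1334.187) = 0.514.

0.514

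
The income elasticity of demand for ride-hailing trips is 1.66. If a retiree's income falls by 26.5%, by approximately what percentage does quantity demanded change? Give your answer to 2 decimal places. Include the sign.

-43.99%

%ΔQ ≈ η × %ΔI = 1.66 × (-26.5%) = -43.99%.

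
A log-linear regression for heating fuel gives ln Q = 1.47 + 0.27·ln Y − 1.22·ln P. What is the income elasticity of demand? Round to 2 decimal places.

0.27

In a log-linear demand, the coefficient on ln Y is the income elasticity.
So η = 0.27.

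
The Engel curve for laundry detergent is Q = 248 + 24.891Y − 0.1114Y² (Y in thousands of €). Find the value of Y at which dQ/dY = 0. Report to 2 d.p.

dQ/dY = 24.891 − 0.2228Y.
The good is inferior where dQ/dY < 0. Setting dQ/dY = 0 gives Y = 24.891 / 0.2228 = 111.72.

111.72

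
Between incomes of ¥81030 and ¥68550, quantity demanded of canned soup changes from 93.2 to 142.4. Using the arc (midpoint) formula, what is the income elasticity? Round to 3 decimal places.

ΔQ = 142.4 − 93.2 = 49.2; midpoint Q̄ = (93.2 + 142.4)/2 = 117.8.
ΔI = 68550 − 81030 = -12480; midpoint Ī = (81030 + 68550)/2 = 74790.
η = (ΔQ/Q̄) ÷ (ΔI/Ī) = (49.2/117.8) ÷ (-12480/74790) = -2.503.

-2.503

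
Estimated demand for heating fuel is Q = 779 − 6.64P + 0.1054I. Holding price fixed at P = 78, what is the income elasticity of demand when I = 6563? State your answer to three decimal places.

0.726

At P = 78, I = 6563: Q = 952.820.
Holding P constant, ∂Q/∂I = 0.1054.
η_I = (∂Q/∂I)·(I/Q) = 0.1054 × (6563/952.820) = 0.726.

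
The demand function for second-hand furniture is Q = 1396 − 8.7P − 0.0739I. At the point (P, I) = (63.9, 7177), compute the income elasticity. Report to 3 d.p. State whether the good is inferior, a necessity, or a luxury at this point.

-1.713 (inferior good)

At P = 63.9, I = 7177: Q = 309.690.
Holding P constant, ∂Q/∂I = −0.0739.
η_I = (∂Q/∂I)·(I/Q) = -0.0739 × (7177/309.690) = -1.713.
Since η < 0, this is an inferior good.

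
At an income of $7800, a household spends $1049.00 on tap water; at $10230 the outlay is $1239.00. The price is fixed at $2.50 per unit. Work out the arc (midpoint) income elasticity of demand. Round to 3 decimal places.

0.616

With a constant price, Q₁ = 1049.00/2.50 = 419.600 and Q₂ = 1239.00/2.50 = 495.600 (equivalently, work directly with expenditure since P cancels).
Midpoint %ΔQ = (1239.00 − 1049.00)/1144.00 = 0.16608; midpoint %ΔI = (10230 − 7800)/9015 = 0.26955.
η = 0.16608 / 0.26955 = 0.616.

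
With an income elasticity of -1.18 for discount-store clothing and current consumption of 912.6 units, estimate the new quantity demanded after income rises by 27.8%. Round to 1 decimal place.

613.2

%ΔQ ≈ η × %ΔI = -1.18 × 27.8% = -32.804%.
New Q ≈ 912.6 × (1 − 0.32804) = 613.2.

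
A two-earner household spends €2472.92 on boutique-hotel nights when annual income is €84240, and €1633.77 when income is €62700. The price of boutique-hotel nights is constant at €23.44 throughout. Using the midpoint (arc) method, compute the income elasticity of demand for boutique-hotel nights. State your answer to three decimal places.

With a constant price, Q₁ = 2472.92/23.44 = 105.500 and Q₂ = 1633.77/23.44 = 69.700 (equivalently, work directly with expenditure since P cancels).
Midpoint %ΔQ = (1633.77 − 2472.92)/2053.35 = -0.40867; midpoint %ΔI = (62700 − 84240)/73470 = -0.29318.
η = -0.40867 / -0.29318 = 1.394.

1.394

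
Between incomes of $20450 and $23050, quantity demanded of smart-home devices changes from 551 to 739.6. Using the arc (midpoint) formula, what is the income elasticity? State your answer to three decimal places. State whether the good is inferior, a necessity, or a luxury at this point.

2.445 (luxury)

ΔQ = 739.6 − 551 = 188.6; midpoint Q̄ = (551 + 739.6)/2 = 645.3.
ΔI = 23050 − 20450 = 2600; midpoint Ī = (20450 + 23050)/2 = 21750.
η = (ΔQ/Q̄) ÷ (ΔI/Ī) = (188.6/645.3) ÷ (2600/21750) = 2.445.
η > 1 ⇒ luxury.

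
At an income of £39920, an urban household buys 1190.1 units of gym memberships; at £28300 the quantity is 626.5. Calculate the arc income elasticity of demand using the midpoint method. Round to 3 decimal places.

ΔQ = 626.5 − 1190.1 = -563.6; midpoint Q̄ = (1190.1 + 626.5)/2 = 908.3.
ΔI = 28300 − 39920 = -11620; midpoint Ī = (39920 + 28300)/2 = 34110.
η = (ΔQ/Q̄) ÷ (ΔI/Ī) = (-563.6/908.3) ÷ (-11620/34110) = 1.821.

1.821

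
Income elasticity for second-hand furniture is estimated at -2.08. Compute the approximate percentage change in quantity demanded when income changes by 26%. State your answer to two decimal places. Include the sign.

%ΔQ ≈ η × %ΔI = -2.08 × 26% = -54.08%.

-54.08%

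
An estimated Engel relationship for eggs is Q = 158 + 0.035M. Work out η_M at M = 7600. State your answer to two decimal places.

At M = 7600: Q = 424.000.
dQ/dM = 0.035.
η = (dQ/dM)·(M/Q) = 0.035 × (7600/424.000) = 0.63.

0.63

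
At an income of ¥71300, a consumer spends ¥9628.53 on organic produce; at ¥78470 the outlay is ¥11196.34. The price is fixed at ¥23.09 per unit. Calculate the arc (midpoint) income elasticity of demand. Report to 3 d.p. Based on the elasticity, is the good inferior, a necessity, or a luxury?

With a constant price, Q₁ = 9628.53/23.09 = 417.000 and Q₂ = 11196.34/23.09 = 484.900 (equivalently, work directly with expenditure since P cancels).
Midpoint %ΔQ = (11196.34 − 9628.53)/10412.44 = 0.15057; midpoint %ΔI = (78470 − 71300)/74885 = 0.09575.
η = 0.15057 / 0.09575 = 1.573.
η > 1 ⇒ luxury.

1.573 (luxury)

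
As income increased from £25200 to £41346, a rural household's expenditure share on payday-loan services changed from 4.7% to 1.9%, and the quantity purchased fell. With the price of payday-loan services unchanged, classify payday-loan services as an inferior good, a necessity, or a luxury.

inferior good

Quantity demanded falls as income rises, so η < 0.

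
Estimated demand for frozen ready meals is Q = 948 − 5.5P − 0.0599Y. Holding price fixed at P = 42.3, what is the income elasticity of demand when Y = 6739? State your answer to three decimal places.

-1.295

At P = 42.3, Y = 6739: Q = 311.684.
Holding P constant, ∂Q/∂Y = −0.0599.
η_Y = (∂Q/∂Y)·(Y/Q) = -0.0599 × (6739/311.684) = -1.295.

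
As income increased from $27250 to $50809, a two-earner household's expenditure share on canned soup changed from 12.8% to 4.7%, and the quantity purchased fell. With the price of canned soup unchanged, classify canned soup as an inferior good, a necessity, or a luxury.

Quantity demanded falls as income rises, so η < 0.

inferior good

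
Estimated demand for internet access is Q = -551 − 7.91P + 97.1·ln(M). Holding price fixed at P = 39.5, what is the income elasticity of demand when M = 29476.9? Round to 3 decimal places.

At P = 39.5, M = 29476.9: Q = 135.846.
Holding P constant, ∂Q/∂M = 97.1/M = 0.0032941.
η_M = (∂Q/∂M)·(M/Q) = 0.0032941 × (29476.9/135.846) = 0.715.

0.715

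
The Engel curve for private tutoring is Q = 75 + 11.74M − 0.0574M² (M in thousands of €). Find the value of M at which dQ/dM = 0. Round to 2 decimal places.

dQ/dM = 11.74 − 0.1148M.
The good is inferior where dQ/dM < 0. Setting dQ/dM = 0 gives M = 11.74 / 0.1148 = 102.26.

102.26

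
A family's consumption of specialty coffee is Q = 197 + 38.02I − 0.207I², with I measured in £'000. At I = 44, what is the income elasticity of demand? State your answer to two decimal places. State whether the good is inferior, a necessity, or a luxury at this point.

0.59 (necessity)

At I = 44: Q = 1469.1280.
dQ/dI = 38.02 − 0.414I = 19.80400.
η = (dQ/dI)·(I/Q) = 19.80400 × (44/1469.1280) = 0.59.
0 < η < 1 ⇒ necessity.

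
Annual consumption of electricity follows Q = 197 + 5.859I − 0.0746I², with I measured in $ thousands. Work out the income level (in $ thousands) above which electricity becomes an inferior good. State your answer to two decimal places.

dQ/dI = 5.859 − 0.1492I.
The good is inferior where dQ/dI < 0. Setting dQ/dI = 0 gives I = 5.859 / 0.1492 = 39.27.

39.27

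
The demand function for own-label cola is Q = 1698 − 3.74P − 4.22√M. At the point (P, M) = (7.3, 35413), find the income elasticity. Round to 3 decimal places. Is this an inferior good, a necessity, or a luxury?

-0.453 (inferior good)

At P = 7.3, M = 35413: Q = 876.564.
Holding P constant, ∂Q/∂M = -4.22/(2√M) = -0.0112125.
η_M = (∂Q/∂M)·(M/Q) = -0.0112125 × (35413/876.564) = -0.453.
Since η < 0, this is an inferior good.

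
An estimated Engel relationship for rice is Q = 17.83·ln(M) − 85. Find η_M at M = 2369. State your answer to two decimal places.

0.33

At M = 2369: Q = 53.543.
dQ/dM = 17.83/M = 0.00752638 at this income.
η = (dQ/dM)·(M/Q) = 0.00752638 × (2369/53.543) = 0.33.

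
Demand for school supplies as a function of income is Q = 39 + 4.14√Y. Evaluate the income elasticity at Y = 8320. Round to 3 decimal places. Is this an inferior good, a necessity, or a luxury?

0.453 (necessity)

At Y = 8320: Q = 416.626.
dQ/dY = 4.14/(2√Y) = 0.0226939 at this income.
η = (dQ/dY)·(Y/Q) = 0.0226939 × (8320/416.626) = 0.453.
Since 0 < η < 1, the good is a necessity.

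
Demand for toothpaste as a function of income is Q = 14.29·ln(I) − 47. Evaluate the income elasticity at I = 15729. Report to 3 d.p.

At I = 15729: Q = 91.088.
dQ/dI = 14.29/I = 0.000908513 at this income.
η = (dQ/dI)·(I/Q) = 0.000908513 × (15729/91.088) = 0.157.

0.157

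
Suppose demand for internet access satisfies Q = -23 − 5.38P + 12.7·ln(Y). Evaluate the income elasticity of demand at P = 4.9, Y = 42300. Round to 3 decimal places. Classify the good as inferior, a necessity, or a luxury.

At P = 4.9, Y = 42300: Q = 85.925.
Holding P constant, ∂Q/∂Y = 12.7/Y = 0.000300236.
η_Y = (∂Q/∂Y)·(Y/Q) = 0.000300236 × (42300/85.925) = 0.148.
Since 0 < η < 1, this is a necessity.

0.148 (necessity)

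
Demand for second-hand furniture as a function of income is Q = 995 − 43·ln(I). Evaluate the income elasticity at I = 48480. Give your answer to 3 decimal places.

-0.081

At I = 48480: Q = 531.077.
dQ/dI = -43/I = -0.000886964 at this income.
η = (dQ/dI)·(I/Q) = -0.000886964 × (48480/531.077) = -0.081.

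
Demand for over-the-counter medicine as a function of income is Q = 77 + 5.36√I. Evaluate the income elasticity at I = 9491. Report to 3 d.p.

At I = 9491: Q = 599.181.
dQ/dI = 5.36/(2√I) = 0.0275093 at this income.
η = (dQ/dI)·(I/Q) = 0.0275093 × (9491/599.181) = 0.436.

0.436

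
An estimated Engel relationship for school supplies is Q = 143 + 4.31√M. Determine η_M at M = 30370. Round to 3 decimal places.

0.420

At M = 30370: Q = 894.103.
dQ/dM = 4.31/(2√M) = 0.0123659 at this income.
η = (dQ/dM)·(M/Q) = 0.0123659 × (30370/894.103) = 0.420.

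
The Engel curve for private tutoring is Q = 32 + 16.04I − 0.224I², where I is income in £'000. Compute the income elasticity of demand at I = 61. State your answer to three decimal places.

-3.892

At I = 61: Q = 176.9360.
dQ/dI = 16.04 − 0.448I = -11.28800.
η = (dQ/dI)·(I/Q) = -11.28800 × (61/176.9360) = -3.892.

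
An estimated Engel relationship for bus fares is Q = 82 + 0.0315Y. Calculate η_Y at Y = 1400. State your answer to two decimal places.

0.35

At Y = 1400: Q = 126.100.
dQ/dY = 0.0315.
η = (dQ/dY)·(Y/Q) = 0.0315 × (1400/126.100) = 0.35.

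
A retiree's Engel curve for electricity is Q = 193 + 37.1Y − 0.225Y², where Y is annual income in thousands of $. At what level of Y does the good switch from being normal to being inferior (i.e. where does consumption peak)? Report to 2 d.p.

dQ/dY = 37.1 − 0.45Y.
The good is inferior where dQ/dY < 0. Setting dQ/dY = 0 gives Y = 37.1 / 0.45 = 82.44.

82.44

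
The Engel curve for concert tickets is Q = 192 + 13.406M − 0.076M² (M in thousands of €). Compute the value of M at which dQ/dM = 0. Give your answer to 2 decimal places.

88.20

dQ/dM = 13.406 − 0.152M.
The good is inferior where dQ/dM < 0. Setting dQ/dM = 0 gives M = 13.406 / 0.152 = 88.20.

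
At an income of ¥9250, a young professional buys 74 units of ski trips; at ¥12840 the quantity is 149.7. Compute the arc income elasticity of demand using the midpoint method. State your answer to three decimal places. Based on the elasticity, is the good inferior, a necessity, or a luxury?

ΔQ = 149.7 − 74 = 75.7; midpoint Q̄ = (74 + 149.7)/2 = 111.85.
ΔI = 12840 − 9250 = 3590; midpoint Ī = (9250 + 12840)/2 = 11045.
η = (ΔQ/Q̄) ÷ (ΔI/Ī) = (75.7/111.85) ÷ (3590/11045) = 2.082.
η > 1 ⇒ luxury.

2.082 (luxury)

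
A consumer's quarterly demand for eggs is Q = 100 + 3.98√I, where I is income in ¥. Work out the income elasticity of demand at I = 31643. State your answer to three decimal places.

At I = 31643: Q = 807.981.
dQ/dI = 3.98/(2√I) = 0.011187 at this income.
η = (dQ/dI)·(I/Q) = 0.011187 × (31643/807.981) = 0.438.

0.438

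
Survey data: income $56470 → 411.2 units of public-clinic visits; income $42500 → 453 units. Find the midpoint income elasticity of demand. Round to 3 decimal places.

-0.343

ΔQ = 453 − 411.2 = 41.8; midpoint Q̄ = (411.2 + 453)/2 = 432.1.
ΔI = 42500 − 56470 = -13970; midpoint Ī = (56470 + 42500)/2 = 49485.
η = (ΔQ/Q̄) ÷ (ΔI/Ī) = (41.8/432.1) ÷ (-13970/49485) = -0.343.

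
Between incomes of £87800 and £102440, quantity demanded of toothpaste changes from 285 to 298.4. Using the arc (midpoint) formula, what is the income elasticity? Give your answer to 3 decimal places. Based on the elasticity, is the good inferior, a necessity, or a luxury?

0.298 (necessity)

ΔQ = 298.4 − 285 = 13.4; midpoint Q̄ = (285 + 298.4)/2 = 291.7.
ΔI = 102440 − 87800 = 14640; midpoint Ī = (87800 + 102440)/2 = 95120.
η = (ΔQ/Q̄) ÷ (ΔI/Ī) = (13.4/291.7) ÷ (14640/95120) = 0.298.
0 < η < 1 ⇒ necessity.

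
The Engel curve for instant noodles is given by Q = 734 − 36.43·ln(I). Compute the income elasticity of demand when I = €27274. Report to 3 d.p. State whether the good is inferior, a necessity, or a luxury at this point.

-0.101 (inferior good)

At I = 27274: Q = 361.915.
dQ/dI = -36.43/I = -0.0013357 at this income.
η = (dQ/dI)·(I/Q) = -0.0013357 × (27274/361.915) = -0.101.
Since η < 0, the good is an inferior good.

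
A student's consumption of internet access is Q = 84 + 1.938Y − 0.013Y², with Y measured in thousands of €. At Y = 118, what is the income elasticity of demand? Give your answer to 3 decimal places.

-1.013

At Y = 118: Q = 131.6720.
dQ/dY = 1.938 − 0.026Y = -1.13000.
η = (dQ/dY)·(Y/Q) = -1.13000 × (118/131.6720) = -1.013.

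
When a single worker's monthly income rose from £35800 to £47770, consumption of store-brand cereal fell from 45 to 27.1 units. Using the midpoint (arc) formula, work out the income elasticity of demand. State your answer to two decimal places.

-1.73

ΔQ = 27.1 − 45 = -17.9; midpoint Q̄ = (45 + 27.1)/2 = 36.05.
ΔI = 47770 − 35800 = 11970; midpoint Ī = (35800 + 47770)/2 = 41785.
η = (ΔQ/Q̄) ÷ (ΔI/Ī) = (-17.9/36.05) ÷ (11970/41785) = -1.73.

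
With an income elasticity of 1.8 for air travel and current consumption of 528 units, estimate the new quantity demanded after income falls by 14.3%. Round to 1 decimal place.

392.1

%ΔQ ≈ η × %ΔI = 1.8 × (-14.3%) = -25.74%.
New Q ≈ 528 × (1 − 0.2574) = 392.1.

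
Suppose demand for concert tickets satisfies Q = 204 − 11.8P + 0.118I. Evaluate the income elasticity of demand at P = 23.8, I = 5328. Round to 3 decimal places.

1.139

At P = 23.8, I = 5328: Q = 551.864.
Holding P constant, ∂Q/∂I = 0.118.
η_I = (∂Q/∂I)·(I/Q) = 0.118 × (5328/551.864) = 1.139.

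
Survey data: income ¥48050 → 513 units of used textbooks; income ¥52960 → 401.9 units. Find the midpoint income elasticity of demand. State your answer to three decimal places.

-2.498

ΔQ = 401.9 − 513 = -111.1; midpoint Q̄ = (513 + 401.9)/2 = 457.45.
ΔI = 52960 − 48050 = 4910; midpoint Ī = (48050 + 52960)/2 = 50505.
η = (ΔQ/Q̄) ÷ (ΔI/Ī) = (-111.1/457.45) ÷ (4910/50505) = -2.498.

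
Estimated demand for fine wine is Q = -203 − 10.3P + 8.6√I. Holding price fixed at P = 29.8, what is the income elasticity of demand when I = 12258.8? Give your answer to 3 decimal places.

At P = 29.8, I = 12258.8: Q = 442.247.
Holding P constant, ∂Q/∂I = 8.6/(2√I) = 0.0388369.
η_I = (∂Q/∂I)·(I/Q) = 0.0388369 × (12258.8/442.247) = 1.077.

1.077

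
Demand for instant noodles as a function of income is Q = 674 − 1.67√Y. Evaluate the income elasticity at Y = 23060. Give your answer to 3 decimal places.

At Y = 23060: Q = 420.402.
dQ/dY = -1.67/(2√Y) = -0.00549866 at this income.
η = (dQ/dY)·(Y/Q) = -0.00549866 × (23060/420.402) = -0.302.

-0.302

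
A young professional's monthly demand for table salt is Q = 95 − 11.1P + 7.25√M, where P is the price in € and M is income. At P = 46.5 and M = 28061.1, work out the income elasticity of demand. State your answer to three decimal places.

0.765

At P = 46.5, M = 28061.1: Q = 793.330.
Holding P constant, ∂Q/∂M = 7.25/(2√M) = 0.0216399.
η_M = (∂Q/∂M)·(M/Q) = 0.0216399 × (28061.1/793.330) = 0.765.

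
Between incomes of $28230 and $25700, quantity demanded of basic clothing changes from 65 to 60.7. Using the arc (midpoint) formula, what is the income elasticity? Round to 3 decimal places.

ΔQ = 60.7 − 65 = -4.3; midpoint Q̄ = (65 + 60.7)/2 = 62.85.
ΔI = 25700 − 28230 = -2530; midpoint Ī = (28230 + 25700)/2 = 26965.
η = (ΔQ/Q̄) ÷ (ΔI/Ī) = (-4.3/62.85) ÷ (-2530/26965) = 0.729.

0.729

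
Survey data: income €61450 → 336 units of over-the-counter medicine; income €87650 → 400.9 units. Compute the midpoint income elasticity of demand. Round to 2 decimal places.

ΔQ = 400.9 − 336 = 64.9; midpoint Q̄ = (336 + 400.9)/2 = 368.45.
ΔI = 87650 − 61450 = 26200; midpoint Ī = (61450 + 87650)/2 = 74550.
η = (ΔQ/Q̄) ÷ (ΔI/Ī) = (64.9/368.45) ÷ (26200/74550) = 0.50.

0.50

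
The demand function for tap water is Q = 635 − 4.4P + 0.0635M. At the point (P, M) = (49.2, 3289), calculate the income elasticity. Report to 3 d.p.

0.333

At P = 49.2, M = 3289: Q = 627.372.
Holding P constant, ∂Q/∂M = 0.0635.
η_M = (∂Q/∂M)·(M/Q) = 0.0635 × (3289/627.372) = 0.333.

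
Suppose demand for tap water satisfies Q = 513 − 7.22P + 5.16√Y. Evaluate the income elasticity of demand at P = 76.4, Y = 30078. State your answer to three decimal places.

0.523

At P = 76.4, Y = 30078: Q = 856.291.
Holding P constant, ∂Q/∂Y = 5.16/(2√Y) = 0.0148763.
η_Y = (∂Q/∂Y)·(Y/Q) = 0.0148763 × (30078/856.291) = 0.523.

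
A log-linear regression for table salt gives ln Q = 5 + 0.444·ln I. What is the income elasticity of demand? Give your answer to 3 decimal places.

0.444

In a log-linear demand, the coefficient on ln I is the income elasticity.
So η = 0.444.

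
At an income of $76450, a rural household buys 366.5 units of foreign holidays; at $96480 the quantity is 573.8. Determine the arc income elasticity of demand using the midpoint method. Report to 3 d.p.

1.903

ΔQ = 573.8 − 366.5 = 207.3; midpoint Q̄ = (366.5 + 573.8)/2 = 470.15.
ΔI = 96480 − 76450 = 20030; midpoint Ī = (76450 + 96480)/2 = 86465.
η = (ΔQ/Q̄) ÷ (ΔI/Ī) = (207.3/470.15) ÷ (20030/86465) = 1.903.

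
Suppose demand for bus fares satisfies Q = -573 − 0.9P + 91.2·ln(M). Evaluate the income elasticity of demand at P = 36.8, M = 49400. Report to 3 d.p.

At P = 36.8, M = 49400: Q = 379.543.
Holding P constant, ∂Q/∂M = 91.2/M = 0.00184615.
η_M = (∂Q/∂M)·(M/Q) = 0.00184615 × (49400/379.543) = 0.240.

0.240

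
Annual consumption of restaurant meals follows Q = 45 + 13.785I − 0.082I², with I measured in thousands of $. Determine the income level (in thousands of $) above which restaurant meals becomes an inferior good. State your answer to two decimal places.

dQ/dI = 13.785 − 0.164I.
The good is inferior where dQ/dI < 0. Setting dQ/dI = 0 gives I = 13.785 / 0.164 = 84.05.

84.05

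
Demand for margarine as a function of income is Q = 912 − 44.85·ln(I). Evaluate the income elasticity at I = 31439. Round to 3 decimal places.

At I = 31439: Q = 447.542.
dQ/dI = -44.85/I = -0.00142657 at this income.
η = (dQ/dI)·(I/Q) = -0.00142657 × (31439/447.542) = -0.100.

-0.100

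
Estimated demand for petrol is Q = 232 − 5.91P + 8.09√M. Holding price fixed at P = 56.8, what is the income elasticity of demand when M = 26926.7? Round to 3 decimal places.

0.542

At P = 56.8, M = 26926.7: Q = 1223.829.
Holding P constant, ∂Q/∂M = 8.09/(2√M) = 0.0246506.
η_M = (∂Q/∂M)·(M/Q) = 0.0246506 × (26926.7/1223.829) = 0.542.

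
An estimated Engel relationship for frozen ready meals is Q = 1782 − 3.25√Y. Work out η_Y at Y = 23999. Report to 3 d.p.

At Y = 23999: Q = 1278.523.
dQ/dY = -3.25/(2√Y) = -0.0104895 at this income.
η = (dQ/dY)·(Y/Q) = -0.0104895 × (23999/1278.523) = -0.197.

-0.197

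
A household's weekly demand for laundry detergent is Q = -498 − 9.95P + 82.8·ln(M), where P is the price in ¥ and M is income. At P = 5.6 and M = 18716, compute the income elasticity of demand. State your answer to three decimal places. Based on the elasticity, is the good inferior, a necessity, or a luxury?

0.317 (necessity)

At P = 5.6, M = 18716: Q = 260.795.
Holding P constant, ∂Q/∂M = 82.8/M = 0.00442402.
η_M = (∂Q/∂M)·(M/Q) = 0.00442402 × (18716/260.795) = 0.317.
Since 0 < η < 1, this is a necessity.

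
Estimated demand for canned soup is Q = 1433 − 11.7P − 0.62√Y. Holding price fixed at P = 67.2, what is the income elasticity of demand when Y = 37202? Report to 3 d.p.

-0.113

At P = 67.2, Y = 37202: Q = 527.176.
Holding P constant, ∂Q/∂Y = -0.62/(2√Y) = -0.00160723.
η_Y = (∂Q/∂Y)·(Y/Q) = -0.00160723 × (37202/527.176) = -0.113.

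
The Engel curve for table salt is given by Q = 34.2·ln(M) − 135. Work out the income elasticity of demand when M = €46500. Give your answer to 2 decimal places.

0.15

At M = 46500: Q = 232.554.
dQ/dM = 34.2/M = 0.000735484 at this income.
η = (dQ/dM)·(M/Q) = 0.000735484 × (46500/232.554) = 0.15.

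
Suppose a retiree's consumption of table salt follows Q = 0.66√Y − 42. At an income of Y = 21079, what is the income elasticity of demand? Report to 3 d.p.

At Y = 21079: Q = 53.823.
dQ/dY = 0.66/(2√Y) = 0.00227295 at this income.
η = (dQ/dY)·(Y/Q) = 0.00227295 × (21079/53.823) = 0.890.

0.890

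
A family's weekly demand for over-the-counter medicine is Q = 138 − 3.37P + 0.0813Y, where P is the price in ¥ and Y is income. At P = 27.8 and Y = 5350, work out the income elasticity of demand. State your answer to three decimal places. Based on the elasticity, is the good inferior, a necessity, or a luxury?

At P = 27.8, Y = 5350: Q = 479.269.
Holding P constant, ∂Q/∂Y = 0.0813.
η_Y = (∂Q/∂Y)·(Y/Q) = 0.0813 × (5350/479.269) = 0.908.
Since 0 < η < 1, this is a necessity.

0.908 (necessity)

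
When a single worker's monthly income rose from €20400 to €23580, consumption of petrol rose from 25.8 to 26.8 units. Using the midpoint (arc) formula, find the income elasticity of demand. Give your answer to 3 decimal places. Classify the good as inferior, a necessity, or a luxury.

ΔQ = 26.8 − 25.8 = 1; midpoint Q̄ = (25.8 + 26.8)/2 = 26.3.
ΔI = 23580 − 20400 = 3180; midpoint Ī = (20400 + 23580)/2 = 21990.
η = (ΔQ/Q̄) ÷ (ΔI/Ī) = (1/26.3) ÷ (3180/21990) = 0.263.
0 < η < 1 ⇒ necessity.

0.263 (necessity)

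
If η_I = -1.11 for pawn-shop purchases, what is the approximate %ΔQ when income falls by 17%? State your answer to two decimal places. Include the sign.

18.87%

%ΔQ ≈ η × %ΔI = -1.11 × (-17%) = 18.87%.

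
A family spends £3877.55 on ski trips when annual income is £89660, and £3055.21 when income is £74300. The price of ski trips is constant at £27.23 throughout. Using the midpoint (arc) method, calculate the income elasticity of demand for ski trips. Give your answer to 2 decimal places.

With a constant price, Q₁ = 3877.55/27.23 = 142.400 and Q₂ = 3055.21/27.23 = 112.200 (equivalently, work directly with expenditure since P cancels).
Midpoint %ΔQ = (3055.21 − 3877.55)/3466.38 = -0.23723; midpoint %ΔI = (74300 − 89660)/81980 = -0.18736.
η = -0.23723 / -0.18736 = 1.27.

1.27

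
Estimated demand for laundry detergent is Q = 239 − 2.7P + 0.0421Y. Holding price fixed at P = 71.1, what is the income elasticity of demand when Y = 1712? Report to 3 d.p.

At P = 71.1, Y = 1712: Q = 119.105.
Holding P constant, ∂Q/∂Y = 0.0421.
η_Y = (∂Q/∂Y)·(Y/Q) = 0.0421 × (1712/119.105) = 0.605.

0.605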